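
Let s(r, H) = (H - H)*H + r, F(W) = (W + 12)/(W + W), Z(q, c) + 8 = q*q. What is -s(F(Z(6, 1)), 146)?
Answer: -5/7 ≈ -0.71429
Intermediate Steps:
Z(q, c) = -8 + q**2 (Z(q, c) = -8 + q*q = -8 + q**2)
F(W) = (12 + W)/(2*W) (F(W) = (12 + W)/((2*W)) = (12 + W)*(1/(2*W)) = (12 + W)/(2*W))
s(r, H) = r (s(r, H) = 0*H + r = 0 + r = r)
-s(F(Z(6, 1)), 146) = -(12 + (-8 + 6**2))/(2*(-8 + 6**2)) = -(12 + (-8 + 36))/(2*(-8 + 36)) = -(12 + 28)/(2*28) = -40/(2*28) = -1*5/7 = -5/7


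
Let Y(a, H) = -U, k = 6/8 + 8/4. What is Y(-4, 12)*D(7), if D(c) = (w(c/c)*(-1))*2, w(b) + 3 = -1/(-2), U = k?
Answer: -55/4 ≈ -13.750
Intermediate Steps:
k = 11/4 (k = 6*(⅛) + 8*(¼) = ¾ + 2 = 11/4 ≈ 2.7500)
U = 11/4 ≈ 2.7500
w(b) = -5/2 (w(b) = -3 - 1/(-2) = -3 - 1*(-½) = -3 + ½ = -5/2)
D(c) = 5 (D(c) = -5/2*(-1)*2 = (5/2)*2 = 5)
Y(a, H) = -11/4 (Y(a, H) = -1*11/4 = -11/4)
Y(-4, 12)*D(7) = -11/4*5 = -55/4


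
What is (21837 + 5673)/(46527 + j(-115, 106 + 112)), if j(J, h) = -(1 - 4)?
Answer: 917/1551 ≈ 0.59123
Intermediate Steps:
j(J, h) = 3 (j(J, h) = -1*(-3) = 3)
(21837 + 5673)/(46527 + j(-115, 106 + 112)) = (21837 + 5673)/(46527 + 3) = 27510/46530 = 27510*(1/46530) = 917/1551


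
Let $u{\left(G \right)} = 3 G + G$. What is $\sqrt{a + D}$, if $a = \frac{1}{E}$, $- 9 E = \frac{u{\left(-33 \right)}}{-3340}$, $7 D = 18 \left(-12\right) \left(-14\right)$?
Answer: $\frac{\sqrt{24717}}{11} \approx 14.292$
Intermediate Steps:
$u{\left(G \right)} = 4 G$
$D = 432$ ($D = \frac{18 \left(-12\right) \left(-14\right)}{7} = \frac{\left(-216\right) \left(-14\right)}{7} = \frac{1}{7} \cdot 3024 = 432$)
$E = - \frac{11}{2505}$ ($E = - \frac{4 \left(-33\right) \frac{1}{-3340}}{9} = - \frac{\left(-132\right) \left(- \frac{1}{3340}\right)}{9} = \left(- \frac{1}{9}\right) \frac{33}{835} = - \frac{11}{2505} \approx -0.0043912$)
$a = - \frac{2505}{11}$ ($a = \frac{1}{- \frac{11}{2505}} = - \frac{2505}{11} \approx -227.73$)
$\sqrt{a + D} = \sqrt{- \frac{2505}{11} + 432} = \sqrt{\frac{2247}{11}} = \frac{\sqrt{24717}}{11}$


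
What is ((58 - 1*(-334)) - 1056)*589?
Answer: -391096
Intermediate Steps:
((58 - 1*(-334)) - 1056)*589 = ((58 + 334) - 1056)*589 = (392 - 1056)*589 = -664*589 = -391096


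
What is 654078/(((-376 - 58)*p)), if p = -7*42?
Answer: 109013/21266 ≈ 5.1262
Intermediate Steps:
p = -294
654078/(((-376 - 58)*p)) = 654078/(((-376 - 58)*(-294))) = 654078/((-434*(-294))) = 654078/127596 = 654078*(1/127596) = 109013/21266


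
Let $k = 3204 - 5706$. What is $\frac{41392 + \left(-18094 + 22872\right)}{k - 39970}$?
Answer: $- \frac{23085}{21236} \approx -1.0871$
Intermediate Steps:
$k = -2502$ ($k = 3204 - 5706 = -2502$)
$\frac{41392 + \left(-18094 + 22872\right)}{k - 39970} = \frac{41392 + \left(-18094 + 22872\right)}{-2502 - 39970} = \frac{41392 + 4778}{-42472} = 46170 \left(- \frac{1}{42472}\right) = - \frac{23085}{21236}$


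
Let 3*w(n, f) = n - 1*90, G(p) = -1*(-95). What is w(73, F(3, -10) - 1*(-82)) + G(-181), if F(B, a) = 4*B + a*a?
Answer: 268/3 ≈ 89.333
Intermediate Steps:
F(B, a) = a² + 4*B (F(B, a) = 4*B + a² = a² + 4*B)
G(p) = 95
w(n, f) = -30 + n/3 (w(n, f) = (n - 1*90)/3 = (n - 90)/3 = (-90 + n)/3 = -30 + n/3)
w(73, F(3, -10) - 1*(-82)) + G(-181) = (-30 + (⅓)*73) + 95 = (-30 + 73/3) + 95 = -17/3 + 95 = 268/3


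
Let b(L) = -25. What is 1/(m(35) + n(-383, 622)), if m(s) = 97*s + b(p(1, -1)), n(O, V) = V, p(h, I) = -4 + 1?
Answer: 1/3992 ≈ 0.00025050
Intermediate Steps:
p(h, I) = -3
m(s) = -25 + 97*s (m(s) = 97*s - 25 = -25 + 97*s)
1/(m(35) + n(-383, 622)) = 1/((-25 + 97*35) + 622) = 1/((-25 + 3395) + 622) = 1/(3370 + 622) = 1/3992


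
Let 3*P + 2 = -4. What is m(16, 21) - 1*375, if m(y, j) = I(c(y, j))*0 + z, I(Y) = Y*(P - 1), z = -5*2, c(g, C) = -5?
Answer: -385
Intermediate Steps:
z = -10
P = -2 (P = -⅔ + (⅓)*(-4) = -⅔ - 4/3 = -2)
I(Y) = -3*Y (I(Y) = Y*(-2 - 1) = Y*(-3) = -3*Y)
m(y, j) = -10 (m(y, j) = -3*(-5)*0 - 10 = 15*0 - 10 = 0 - 10 = -10)
m(16, 21) - 1*375 = -10 - 1*375 = -10 - 375 = -385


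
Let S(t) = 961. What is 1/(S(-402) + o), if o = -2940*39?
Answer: -1/113699 ≈ -8.7951e-6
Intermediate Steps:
o = -114660
1/(S(-402) + o) = 1/(961 - 114660) = 1/(-113699) = -1/113699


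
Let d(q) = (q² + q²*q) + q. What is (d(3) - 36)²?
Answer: 9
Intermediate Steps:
d(q) = q + q² + q³ (d(q) = (q² + q³) + q = q + q² + q³)
(d(3) - 36)² = (3*(1 + 3 + 3²) - 36)² = (3*(1 + 3 + 9) - 36)² = (3*13 - 36)² = (39 - 36)² = 3² = 9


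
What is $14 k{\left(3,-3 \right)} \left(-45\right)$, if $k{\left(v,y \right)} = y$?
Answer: $1890$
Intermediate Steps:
$14 k{\left(3,-3 \right)} \left(-45\right) = 14 \left(-3\right) \left(-45\right) = \left(-42\right) \left(-45\right) = 1890$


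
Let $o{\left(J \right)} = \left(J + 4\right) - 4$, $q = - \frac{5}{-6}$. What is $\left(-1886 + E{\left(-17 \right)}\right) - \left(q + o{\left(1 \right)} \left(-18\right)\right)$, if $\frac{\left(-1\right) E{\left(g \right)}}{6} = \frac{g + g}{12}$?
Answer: $- \frac{11111}{6} \approx -1851.8$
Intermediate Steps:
$q = \frac{5}{6}$ ($q = \left(-5\right) \left(- \frac{1}{6}\right) = \frac{5}{6} \approx 0.83333$)
$E{\left(g \right)} = - g$ ($E{\left(g \right)} = - 6 \frac{g + g}{12} = - 6 \cdot 2 g \frac{1}{12} = - 6 \frac{g}{6} = - g$)
$o{\left(J \right)} = J$ ($o{\left(J \right)} = \left(4 + J\right) - 4 = J$)
$\left(-1886 + E{\left(-17 \right)}\right) - \left(q + o{\left(1 \right)} \left(-18\right)\right) = \left(-1886 - -17\right) - \left(\frac{5}{6} + 1 \left(-18\right)\right) = \left(-1886 + 17\right) - \left(\frac{5}{6} - 18\right) = -1869 - - \frac{103}{6} = -1869 + \frac{103}{6} = - \frac{11111}{6}$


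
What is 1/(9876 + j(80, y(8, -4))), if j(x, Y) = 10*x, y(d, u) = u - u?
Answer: 1/10676 ≈ 9.3668e-5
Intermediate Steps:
y(d, u) = 0
1/(9876 + j(80, y(8, -4))) = 1/(9876 + 10*80) = 1/(9876 + 800) = 1/10676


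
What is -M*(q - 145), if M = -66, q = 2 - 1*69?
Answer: -13992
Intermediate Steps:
q = -67 (q = 2 - 69 = -67)
-M*(q - 145) = -(-66)*(-67 - 145) = -(-66)*(-212) = -1*13992 = -13992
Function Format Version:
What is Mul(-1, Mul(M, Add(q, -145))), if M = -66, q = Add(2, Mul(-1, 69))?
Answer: -13992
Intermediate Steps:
q = -67 (q = Add(2, -69) = -67)
Mul(-1, Mul(M, Add(q, -145))) = Mul(-1, Mul(-66, Add(-67, -145))) = Mul(-1, Mul(-66, -212)) = Mul(-1, 13992) = -13992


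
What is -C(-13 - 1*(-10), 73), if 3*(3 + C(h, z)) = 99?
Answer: -30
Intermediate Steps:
C(h, z) = 30 (C(h, z) = -3 + (⅓)*99 = -3 + 33 = 30)
-C(-13 - 1*(-10), 73) = -1*30 = -30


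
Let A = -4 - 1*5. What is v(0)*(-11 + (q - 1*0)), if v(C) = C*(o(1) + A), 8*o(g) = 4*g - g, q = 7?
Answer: 0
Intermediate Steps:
A = -9 (A = -4 - 5 = -9)
o(g) = 3*g/8 (o(g) = (4*g - g)/8 = (3*g)/8 = 3*g/8)
v(C) = -69*C/8 (v(C) = C*((3/8)*1 - 9) = C*(3/8 - 9) = C*(-69/8) = -69*C/8)
v(0)*(-11 + (q - 1*0)) = (-69/8*0)*(-11 + (7 - 1*0)) = 0*(-11 + (7 + 0)) = 0*(-11 + 7) = 0*(-4) = 0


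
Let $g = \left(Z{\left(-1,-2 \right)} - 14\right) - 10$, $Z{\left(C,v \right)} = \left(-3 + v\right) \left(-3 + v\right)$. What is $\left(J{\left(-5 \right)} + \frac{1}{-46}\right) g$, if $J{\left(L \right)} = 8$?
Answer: $\frac{367}{46} \approx 7.9783$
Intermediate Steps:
$Z{\left(C,v \right)} = \left(-3 + v\right)^{2}$
$g = 1$ ($g = \left(\left(-3 - 2\right)^{2} - 14\right) - 10 = \left(\left(-5\right)^{2} - 14\right) - 10 = \left(25 - 14\right) - 10 = 11 - 10 = 1$)
$\left(J{\left(-5 \right)} + \frac{1}{-46}\right) g = \left(8 + \frac{1}{-46}\right) 1 = \left(8 - \frac{1}{46}\right) 1 = \frac{367}{46} \cdot 1 = \frac{367}{46}$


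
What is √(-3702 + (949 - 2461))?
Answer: I*√5214 ≈ 72.208*I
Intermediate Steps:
√(-3702 + (949 - 2461)) = √(-3702 - 1512) = √(-5214) = I*√5214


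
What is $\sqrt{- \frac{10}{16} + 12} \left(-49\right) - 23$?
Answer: $-23 - \frac{49 \sqrt{182}}{4} \approx -188.26$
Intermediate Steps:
$\sqrt{- \frac{10}{16} + 12} \left(-49\right) - 23 = \sqrt{\left(-10\right) \frac{1}{16} + 12} \left(-49\right) - 23 = \sqrt{- \frac{5}{8} + 12} \left(-49\right) - 23 = \sqrt{\frac{91}{8}} \left(-49\right) - 23 = \frac{\sqrt{182}}{4} \left(-49\right) - 23 = - \frac{49 \sqrt{182}}{4} - 23 = -23 - \frac{49 \sqrt{182}}{4}$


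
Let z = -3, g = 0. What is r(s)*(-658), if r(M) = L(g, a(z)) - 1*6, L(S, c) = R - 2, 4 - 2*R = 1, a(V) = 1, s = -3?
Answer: 4277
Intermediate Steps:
R = 3/2 (R = 2 - ½*1 = 2 - ½ = 3/2 ≈ 1.5000)
L(S, c) = -½ (L(S, c) = 3/2 - 2 = -½)
r(M) = -13/2 (r(M) = -½ - 1*6 = -½ - 6 = -13/2)
r(s)*(-658) = -13/2*(-658) = 4277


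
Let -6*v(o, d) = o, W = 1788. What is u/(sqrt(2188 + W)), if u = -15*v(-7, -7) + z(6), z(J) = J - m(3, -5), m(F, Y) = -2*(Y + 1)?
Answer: -39*sqrt(994)/3976 ≈ -0.30925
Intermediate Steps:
m(F, Y) = -2 - 2*Y (m(F, Y) = -2*(1 + Y) = -2 - 2*Y)
v(o, d) = -o/6
z(J) = -8 + J (z(J) = J - (-2 - 2*(-5)) = J - (-2 + 10) = J - 1*8 = J - 8 = -8 + J)
u = -39/2 (u = -(-5)*(-7)/2 + (-8 + 6) = -15*7/6 - 2 = -35/2 - 2 = -39/2 ≈ -19.500)
u/(sqrt(2188 + W)) = -39/(2*sqrt(2188 + 1788)) = -39*sqrt(994)/1988/2 = -39*sqrt(994)/3976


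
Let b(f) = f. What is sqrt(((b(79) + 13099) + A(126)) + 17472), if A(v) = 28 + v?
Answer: 2*sqrt(7701) ≈ 175.51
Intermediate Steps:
sqrt(((b(79) + 13099) + A(126)) + 17472) = sqrt(((79 + 13099) + (28 + 126)) + 17472) = sqrt((13178 + 154) + 17472) = sqrt(13332 + 17472) = sqrt(30804) = 2*sqrt(7701)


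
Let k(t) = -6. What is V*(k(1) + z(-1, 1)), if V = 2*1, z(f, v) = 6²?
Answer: 60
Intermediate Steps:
z(f, v) = 36
V = 2
V*(k(1) + z(-1, 1)) = 2*(-6 + 36) = 2*30 = 60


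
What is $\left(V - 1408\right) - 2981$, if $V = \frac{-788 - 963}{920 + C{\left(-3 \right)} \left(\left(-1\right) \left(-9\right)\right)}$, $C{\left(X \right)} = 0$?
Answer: $- \frac{4039631}{920} \approx -4390.9$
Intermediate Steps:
$V = - \frac{1751}{920}$ ($V = \frac{-788 - 963}{920 + 0 \left(\left(-1\right) \left(-9\right)\right)} = - \frac{1751}{920 + 0 \cdot 9} = - \frac{1751}{920 + 0} = - \frac{1751}{920} \approx -1.9033$)
$\left(V - 1408\right) - 2981 = \left(- \frac{1751}{920} - 1408\right) - 2981 = - \frac{1297111}{920} - 2981 = - \frac{4039631}{920}$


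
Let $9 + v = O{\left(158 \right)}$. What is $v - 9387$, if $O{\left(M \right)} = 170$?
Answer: $-9226$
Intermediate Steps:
$v = 161$ ($v = -9 + 170 = 161$)
$v - 9387 = 161 - 9387 = -9226$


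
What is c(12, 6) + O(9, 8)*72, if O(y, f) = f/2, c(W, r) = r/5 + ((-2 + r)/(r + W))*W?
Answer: 4378/15 ≈ 291.87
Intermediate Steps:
c(W, r) = r/5 + W*(-2 + r)/(W + r) (c(W, r) = r*(⅕) + ((-2 + r)/(W + r))*W = r/5 + ((-2 + r)/(W + r))*W = r/5 + W*(-2 + r)/(W + r))
O(y, f) = f/2 (O(y, f) = f*(½) = f/2)
c(12, 6) + O(9, 8)*72 = (6² - 10*12 + 6*12*6)/(5*(12 + 6)) + ((½)*8)*72 = (⅕)*(36 - 120 + 432)/18 + 4*72 = (⅕)*(1/18)*348 + 288 = 58/15 + 288 = 4378/15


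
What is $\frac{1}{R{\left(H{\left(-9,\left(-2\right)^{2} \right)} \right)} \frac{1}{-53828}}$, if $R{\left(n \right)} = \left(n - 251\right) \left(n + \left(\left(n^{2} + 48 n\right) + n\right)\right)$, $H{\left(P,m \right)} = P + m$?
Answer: $- \frac{13457}{14400} \approx -0.93451$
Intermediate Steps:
$R{\left(n \right)} = \left(-251 + n\right) \left(n^{2} + 50 n\right)$ ($R{\left(n \right)} = \left(-251 + n\right) \left(n + \left(n^{2} + 49 n\right)\right) = \left(-251 + n\right) \left(n^{2} + 50 n\right)$)
$\frac{1}{R{\left(H{\left(-9,\left(-2\right)^{2} \right)} \right)} \frac{1}{-53828}} = \frac{1}{\left(-9 + \left(-2\right)^{2}\right) \left(-12550 + \left(-9 + \left(-2\right)^{2}\right)^{2} - 201 \left(-9 + \left(-2\right)^{2}\right)\right) \frac{1}{-53828}} = \frac{1}{\left(-9 + 4\right) \left(-12550 + \left(-9 + 4\right)^{2} - 201 \left(-9 + 4\right)\right) \left(- \frac{1}{53828}\right)} = \frac{1}{- 5 \left(-12550 + \left(-5\right)^{2} - -1005\right) \left(- \frac{1}{53828}\right)} = \frac{1}{- 5 \left(-12550 + 25 + 1005\right) \left(- \frac{1}{53828}\right)} = \frac{1}{\left(-5\right) \left(-11520\right) \left(- \frac{1}{53828}\right)} = \frac{1}{57600 \left(- \frac{1}{53828}\right)} = \frac{1}{- \frac{14400}{13457}} = - \frac{13457}{14400}$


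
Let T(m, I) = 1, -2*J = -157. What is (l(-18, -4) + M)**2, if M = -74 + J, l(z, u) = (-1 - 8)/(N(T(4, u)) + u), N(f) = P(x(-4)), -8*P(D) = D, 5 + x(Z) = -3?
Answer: 225/4 ≈ 56.250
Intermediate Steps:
J = 157/2 (J = -1/2*(-157) = 157/2 ≈ 78.500)
x(Z) = -8 (x(Z) = -5 - 3 = -8)
P(D) = -D/8
N(f) = 1 (N(f) = -1/8*(-8) = 1)
l(z, u) = -9/(1 + u) (l(z, u) = (-1 - 8)/(1 + u) = -9/(1 + u))
M = 9/2 (M = -74 + 157/2 = 9/2 ≈ 4.5000)
(l(-18, -4) + M)**2 = (-9/(1 - 4) + 9/2)**2 = (-9/(-3) + 9/2)**2 = (-9*(-1/3) + 9/2)**2 = (3 + 9/2)**2 = (15/2)**2 = 225/4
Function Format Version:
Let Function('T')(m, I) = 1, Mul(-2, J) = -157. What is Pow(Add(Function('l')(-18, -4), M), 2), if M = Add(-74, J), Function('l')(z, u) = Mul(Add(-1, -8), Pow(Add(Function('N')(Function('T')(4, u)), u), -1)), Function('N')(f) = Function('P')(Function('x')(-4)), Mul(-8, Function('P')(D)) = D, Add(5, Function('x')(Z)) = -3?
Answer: Rational(225, 4) ≈ 56.250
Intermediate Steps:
J = Rational(157, 2) (J = Mul(Rational(-1, 2), -157) = Rational(157, 2) ≈ 78.500)
Function('x')(Z) = -8 (Function('x')(Z) = Add(-5, -3) = -8)
Function('P')(D) = Mul(Rational(-1, 8), D)
Function('N')(f) = 1 (Function('N')(f) = Mul(Rational(-1, 8), -8) = 1)
Function('l')(z, u) = Mul(-9, Pow(Add(1, u), -1)) (Function('l')(z, u) = Mul(Add(-1, -8), Pow(Add(1, u), -1)) = Mul(-9, Pow(Add(1, u), -1)))
M = Rational(9, 2) (M = Add(-74, Rational(157, 2)) = Rational(9, 2) ≈ 4.5000)
Pow(Add(Function('l')(-18, -4), M), 2) = Pow(Add(Mul(-9, Pow(Add(1, -4), -1)), Rational(9, 2)), 2) = Pow(Add(Mul(-9, Pow(-3, -1)), Rational(9, 2)), 2) = Pow(Add(Mul(-9, Rational(-1, 3)), Rational(9, 2)), 2) = Pow(Add(3, Rational(9, 2)), 2) = Pow(Rational(15, 2), 2) = Rational(225, 4)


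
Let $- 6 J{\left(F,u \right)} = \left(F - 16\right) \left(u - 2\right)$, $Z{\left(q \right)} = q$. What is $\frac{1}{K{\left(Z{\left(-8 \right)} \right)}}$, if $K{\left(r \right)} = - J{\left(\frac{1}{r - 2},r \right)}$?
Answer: $\frac{6}{161} \approx 0.037267$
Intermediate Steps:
$J{\left(F,u \right)} = - \frac{\left(-16 + F\right) \left(-2 + u\right)}{6}$ ($J{\left(F,u \right)} = - \frac{\left(F - 16\right) \left(u - 2\right)}{6} = - \frac{\left(-16 + F\right) \left(-2 + u\right)}{6}$)
$K{\left(r \right)} = \frac{16}{3} - \frac{8 r}{3} - \frac{1}{3 \left(-2 + r\right)} + \frac{r}{6 \left(-2 + r\right)}$ ($K{\left(r \right)} = - (- \frac{16}{3} + \frac{1}{3 \left(r - 2\right)} + \frac{8 r}{3} - \frac{r}{6 \left(r - 2\right)}) = - (- \frac{16}{3} + \frac{1}{3 \left(-2 + r\right)} + \frac{8 r}{3} - \frac{r}{6 \left(-2 + r\right)}) = \frac{16}{3} - \frac{8 r}{3} - \frac{1}{3 \left(-2 + r\right)} + \frac{r}{6 \left(-2 + r\right)}$)
$\frac{1}{K{\left(Z{\left(-8 \right)} \right)}} = \frac{1}{\frac{11}{2} - - \frac{64}{3}} = \frac{1}{\frac{11}{2} + \frac{64}{3}} = \frac{1}{\frac{161}{6}} = \frac{6}{161}$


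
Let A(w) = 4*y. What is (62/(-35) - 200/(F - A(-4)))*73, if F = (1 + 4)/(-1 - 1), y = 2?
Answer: 132422/105 ≈ 1261.2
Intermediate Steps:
F = -5/2 (F = 5/(-2) = 5*(-1/2) = -5/2 ≈ -2.5000)
A(w) = 8 (A(w) = 4*2 = 8)
(62/(-35) - 200/(F - A(-4)))*73 = (62/(-35) - 200/(-5/2 - 1*8))*73 = (62*(-1/35) - 200/(-5/2 - 8))*73 = (-62/35 - 200/(-21/2))*73 = (-62/35 - 200*(-2/21))*73 = (-62/35 + 400/21)*73 = (1814/105)*73 = 132422/105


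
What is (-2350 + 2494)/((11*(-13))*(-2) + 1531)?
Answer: 144/1817 ≈ 0.079252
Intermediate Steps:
(-2350 + 2494)/((11*(-13))*(-2) + 1531) = 144/(-143*(-2) + 1531) = 144/(286 + 1531) = 144/1817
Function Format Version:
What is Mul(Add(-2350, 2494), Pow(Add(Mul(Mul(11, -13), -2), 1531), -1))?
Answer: Rational(144, 1817) ≈ 0.079252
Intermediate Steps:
Mul(Add(-2350, 2494), Pow(Add(Mul(Mul(11, -13), -2), 1531), -1)) = Mul(144, Pow(Add(Mul(-143, -2), 1531), -1)) = Mul(144, Pow(Add(286, 1531), -1)) = Mul(144, Pow(1817, -1)) = Mul(144, Rational(1, 1817)) = Rational(144, 1817)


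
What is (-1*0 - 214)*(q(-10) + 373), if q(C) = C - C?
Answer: -79822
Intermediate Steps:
q(C) = 0
(-1*0 - 214)*(q(-10) + 373) = (-1*0 - 214)*(0 + 373) = (0 - 214)*373 = -214*373 = -79822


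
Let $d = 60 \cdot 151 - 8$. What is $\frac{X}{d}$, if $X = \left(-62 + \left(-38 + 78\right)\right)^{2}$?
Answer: $\frac{121}{2263} \approx 0.053469$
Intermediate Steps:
$d = 9052$ ($d = 9060 - 8 = 9052$)
$X = 484$ ($X = \left(-62 + 40\right)^{2} = \left(-22\right)^{2} = 484$)
$\frac{X}{d} = \frac{484}{9052} = 484 \cdot \frac{1}{9052} = \frac{121}{2263}$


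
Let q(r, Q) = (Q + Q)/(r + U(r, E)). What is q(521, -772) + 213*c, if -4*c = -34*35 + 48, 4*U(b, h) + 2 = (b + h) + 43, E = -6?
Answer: 20067023/330 ≈ 60809.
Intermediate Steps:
U(b, h) = 41/4 + b/4 + h/4 (U(b, h) = -½ + ((b + h) + 43)/4 = -½ + (43 + b + h)/4 = -½ + (43/4 + b/4 + h/4) = 41/4 + b/4 + h/4)
c = 571/2 (c = -(-34*35 + 48)/4 = -(-1190 + 48)/4 = -¼*(-1142) = 571/2 ≈ 285.50)
q(r, Q) = 2*Q/(35/4 + 5*r/4) (q(r, Q) = (Q + Q)/(r + (41/4 + r/4 + (¼)*(-6))) = (2*Q)/(r + (41/4 + r/4 - 3/2)) = (2*Q)/(r + (35/4 + r/4)) = (2*Q)/(35/4 + 5*r/4) = 2*Q/(35/4 + 5*r/4))
q(521, -772) + 213*c = (8/5)*(-772)/(7 + 521) + 213*(571/2) = (8/5)*(-772)/528 + 121623/2 = (8/5)*(-772)*(1/528) + 121623/2 = -386/165 + 121623/2 = 20067023/330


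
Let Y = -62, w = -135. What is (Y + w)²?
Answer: 38809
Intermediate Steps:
(Y + w)² = (-62 - 135)² = (-197)² = 38809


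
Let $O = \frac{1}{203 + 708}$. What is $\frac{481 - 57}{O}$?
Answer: $386264$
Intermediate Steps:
$O = \frac{1}{911} \approx 0.0010977$
$\frac{481 - 57}{O} = \left(481 - 57\right) \frac{1}{\frac{1}{911}} = \left(481 - 57\right) 911 = 424 \cdot 911 = 386264$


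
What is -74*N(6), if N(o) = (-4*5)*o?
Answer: 8880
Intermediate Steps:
N(o) = -20*o
-74*N(6) = -(-1480)*6 = -74*(-120) = 8880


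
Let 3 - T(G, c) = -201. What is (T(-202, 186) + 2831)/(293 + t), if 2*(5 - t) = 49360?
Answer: -3035/24382 ≈ -0.12448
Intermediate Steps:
t = -24675 (t = 5 - ½*49360 = 5 - 24680 = -24675)
T(G, c) = 204 (T(G, c) = 3 - 1*(-201) = 3 + 201 = 204)
(T(-202, 186) + 2831)/(293 + t) = (204 + 2831)/(293 - 24675) = 3035/(-24382) = 3035*(-1/24382) = -3035/24382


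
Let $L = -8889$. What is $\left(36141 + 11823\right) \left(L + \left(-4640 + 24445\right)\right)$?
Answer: $523575024$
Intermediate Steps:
$\left(36141 + 11823\right) \left(L + \left(-4640 + 24445\right)\right) = \left(36141 + 11823\right) \left(-8889 + \left(-4640 + 24445\right)\right) = 47964 \left(-8889 + 19805\right) = 47964 \cdot 10916 = 523575024$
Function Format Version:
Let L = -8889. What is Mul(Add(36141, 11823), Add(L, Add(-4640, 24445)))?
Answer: 523575024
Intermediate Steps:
Mul(Add(36141, 11823), Add(L, Add(-4640, 24445))) = Mul(Add(36141, 11823), Add(-8889, Add(-4640, 24445))) = Mul(47964, Add(-8889, 19805)) = Mul(47964, 10916) = 523575024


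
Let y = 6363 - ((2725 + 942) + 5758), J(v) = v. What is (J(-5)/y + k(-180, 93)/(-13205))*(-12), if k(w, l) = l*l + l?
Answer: 160211874/20216855 ≈ 7.9247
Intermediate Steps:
k(w, l) = l + l**2 (k(w, l) = l**2 + l = l + l**2)
y = -3062 (y = 6363 - (3667 + 5758) = 6363 - 1*9425 = 6363 - 9425 = -3062)
(J(-5)/y + k(-180, 93)/(-13205))*(-12) = (-5/(-3062) + (93*(1 + 93))/(-13205))*(-12) = (-5*(-1/3062) + (93*94)*(-1/13205))*(-12) = (5/3062 + 8742*(-1/13205))*(-12) = (5/3062 - 8742/13205)*(-12) = -26701979/40433710*(-12) = 160211874/20216855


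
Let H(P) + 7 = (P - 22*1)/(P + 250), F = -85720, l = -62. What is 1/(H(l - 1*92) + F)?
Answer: -6/514373 ≈ -1.1665e-5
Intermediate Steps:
H(P) = -7 + (-22 + P)/(250 + P) (H(P) = -7 + (P - 22*1)/(P + 250) = -7 + (P - 22)/(250 + P) = -7 + (-22 + P)/(250 + P))
1/(H(l - 1*92) + F) = 1/(2*(-886 - 3*(-62 - 1*92))/(250 + (-62 - 1*92)) - 85720) = 1/(2*(-886 - 3*(-62 - 92))/(250 + (-62 - 92)) - 85720) = 1/(2*(-886 - 3*(-154))/(250 - 154) - 85720) = 1/(2*(-886 + 462)/96 - 85720) = 1/(2*(1/96)*(-424) - 85720) = 1/(-53/6 - 85720) = 1/(-514373/6) = -6/514373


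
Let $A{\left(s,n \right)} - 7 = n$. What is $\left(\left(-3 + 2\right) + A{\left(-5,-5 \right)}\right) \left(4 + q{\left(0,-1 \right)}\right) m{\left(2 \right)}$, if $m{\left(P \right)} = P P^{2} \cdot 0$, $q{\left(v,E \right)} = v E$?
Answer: $0$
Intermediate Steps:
$A{\left(s,n \right)} = 7 + n$
$q{\left(v,E \right)} = E v$
$m{\left(P \right)} = 0$ ($m{\left(P \right)} = P^{3} \cdot 0 = 0$)
$\left(\left(-3 + 2\right) + A{\left(-5,-5 \right)}\right) \left(4 + q{\left(0,-1 \right)}\right) m{\left(2 \right)} = \left(\left(-3 + 2\right) + \left(7 - 5\right)\right) \left(4 - 0\right) 0 = \left(-1 + 2\right) \left(4 + 0\right) 0 = 1 \cdot 4 \cdot 0 = 4 \cdot 0 = 0$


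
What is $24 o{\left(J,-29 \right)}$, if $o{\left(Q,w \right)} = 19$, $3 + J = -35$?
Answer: $456$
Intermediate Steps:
$J = -38$ ($J = -3 - 35 = -38$)
$24 o{\left(J,-29 \right)} = 24 \cdot 19 = 456$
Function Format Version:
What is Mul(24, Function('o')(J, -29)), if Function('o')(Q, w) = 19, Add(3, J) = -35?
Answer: 456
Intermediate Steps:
J = -38 (J = Add(-3, -35) = -38)
Mul(24, Function('o')(J, -29)) = Mul(24, 19) = 456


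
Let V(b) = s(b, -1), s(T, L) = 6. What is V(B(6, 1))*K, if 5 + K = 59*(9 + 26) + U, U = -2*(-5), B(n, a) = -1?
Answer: 12420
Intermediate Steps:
V(b) = 6
U = 10
K = 2070 (K = -5 + (59*(9 + 26) + 10) = -5 + (59*35 + 10) = -5 + (2065 + 10) = -5 + 2075 = 2070)
V(B(6, 1))*K = 6*2070 = 12420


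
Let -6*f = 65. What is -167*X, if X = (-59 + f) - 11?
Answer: 80995/6 ≈ 13499.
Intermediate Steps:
f = -65/6 (f = -⅙*65 = -65/6 ≈ -10.833)
X = -485/6 (X = (-59 - 65/6) - 11 = -419/6 - 11 = -485/6 ≈ -80.833)
-167*X = -167*(-485/6) = 80995/6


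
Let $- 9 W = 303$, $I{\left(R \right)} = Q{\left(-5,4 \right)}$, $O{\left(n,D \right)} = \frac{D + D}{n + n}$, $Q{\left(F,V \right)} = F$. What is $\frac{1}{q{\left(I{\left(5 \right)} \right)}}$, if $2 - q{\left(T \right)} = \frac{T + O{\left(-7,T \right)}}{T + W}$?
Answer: $\frac{406}{767} \approx 0.52934$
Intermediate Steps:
$O{\left(n,D \right)} = \frac{D}{n}$ ($O{\left(n,D \right)} = \frac{2 D}{2 n} = 2 D \frac{1}{2 n} = \frac{D}{n}$)
$I{\left(R \right)} = -5$
$W = - \frac{101}{3}$ ($W = \left(- \frac{1}{9}\right) 303 = - \frac{101}{3} \approx -33.667$)
$q{\left(T \right)} = 2 - \frac{6 T}{7 \left(- \frac{101}{3} + T\right)}$ ($q{\left(T \right)} = 2 - \frac{T + \frac{T}{-7}}{T - \frac{101}{3}} = 2 - \frac{T + T \left(- \frac{1}{7}\right)}{- \frac{101}{3} + T} = 2 - \frac{T - \frac{T}{7}}{- \frac{101}{3} + T} = 2 - \frac{\frac{6}{7} T}{- \frac{101}{3} + T} = 2 - \frac{6 T}{7 \left(- \frac{101}{3} + T\right)}$)
$\frac{1}{q{\left(I{\left(5 \right)} \right)}} = \frac{1}{\frac{2}{7} \frac{1}{-101 + 3 \left(-5\right)} \left(-707 + 12 \left(-5\right)\right)} = \frac{1}{\frac{2}{7} \frac{1}{-101 - 15} \left(-707 - 60\right)} = \frac{1}{\frac{2}{7} \frac{1}{-116} \left(-767\right)} = \frac{1}{\frac{2}{7} \left(- \frac{1}{116}\right) \left(-767\right)} = \frac{1}{\frac{767}{406}} = \frac{406}{767}$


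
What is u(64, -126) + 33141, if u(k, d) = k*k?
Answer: 37237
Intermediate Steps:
u(k, d) = k²
u(64, -126) + 33141 = 64² + 33141 = 4096 + 33141 = 37237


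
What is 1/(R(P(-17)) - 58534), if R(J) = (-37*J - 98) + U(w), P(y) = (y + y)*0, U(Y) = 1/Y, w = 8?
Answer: -8/469055 ≈ -1.7056e-5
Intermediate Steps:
P(y) = 0 (P(y) = (2*y)*0 = 0)
R(J) = -783/8 - 37*J (R(J) = (-37*J - 98) + 1/8 = (-98 - 37*J) + ⅛ = -783/8 - 37*J)
1/(R(P(-17)) - 58534) = 1/((-783/8 - 37*0) - 58534) = 1/((-783/8 + 0) - 58534) = 1/(-783/8 - 58534) = 1/(-469055/8) = -8/469055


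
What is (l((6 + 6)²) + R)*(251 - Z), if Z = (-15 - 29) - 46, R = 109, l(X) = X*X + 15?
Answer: 7113260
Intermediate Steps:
l(X) = 15 + X² (l(X) = X² + 15 = 15 + X²)
Z = -90 (Z = -44 - 46 = -90)
(l((6 + 6)²) + R)*(251 - Z) = ((15 + ((6 + 6)²)²) + 109)*(251 - 1*(-90)) = ((15 + (12²)²) + 109)*(251 + 90) = ((15 + 144²) + 109)*341 = ((15 + 20736) + 109)*341 = (20751 + 109)*341 = 20860*341 = 7113260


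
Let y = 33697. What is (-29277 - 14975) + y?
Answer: -10555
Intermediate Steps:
(-29277 - 14975) + y = (-29277 - 14975) + 33697 = -44252 + 33697 = -10555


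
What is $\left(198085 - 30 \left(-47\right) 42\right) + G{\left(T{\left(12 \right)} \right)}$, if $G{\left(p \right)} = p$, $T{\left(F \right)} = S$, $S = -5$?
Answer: $257300$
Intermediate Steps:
$T{\left(F \right)} = -5$
$\left(198085 - 30 \left(-47\right) 42\right) + G{\left(T{\left(12 \right)} \right)} = \left(198085 - 30 \left(-47\right) 42\right) - 5 = \left(198085 - \left(-1410\right) 42\right) - 5 = \left(198085 - -59220\right) - 5 = \left(198085 + 59220\right) - 5 = 257305 - 5 = 257300$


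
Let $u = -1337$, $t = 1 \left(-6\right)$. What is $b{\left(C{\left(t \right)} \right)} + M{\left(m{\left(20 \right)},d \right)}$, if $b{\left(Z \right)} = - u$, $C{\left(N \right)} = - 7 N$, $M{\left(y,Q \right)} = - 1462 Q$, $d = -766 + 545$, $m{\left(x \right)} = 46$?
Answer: $324439$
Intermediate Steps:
$d = -221$
$t = -6$
$b{\left(Z \right)} = 1337$ ($b{\left(Z \right)} = \left(-1\right) \left(-1337\right) = 1337$)
$b{\left(C{\left(t \right)} \right)} + M{\left(m{\left(20 \right)},d \right)} = 1337 - -323102 = 1337 + 323102 = 324439$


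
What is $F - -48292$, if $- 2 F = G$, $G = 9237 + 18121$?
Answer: $34613$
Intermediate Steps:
$G = 27358$
$F = -13679$ ($F = \left(- \frac{1}{2}\right) 27358 = -13679$)
$F - -48292 = -13679 - -48292 = -13679 + 48292 = 34613$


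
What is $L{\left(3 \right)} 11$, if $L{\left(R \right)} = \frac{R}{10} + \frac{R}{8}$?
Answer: $\frac{297}{40} \approx 7.425$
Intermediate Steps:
$L{\left(R \right)} = \frac{9 R}{40}$ ($L{\left(R \right)} = R \frac{1}{10} + R \frac{1}{8} = \frac{R}{10} + \frac{R}{8} = \frac{9 R}{40}$)
$L{\left(3 \right)} 11 = \frac{9}{40} \cdot 3 \cdot 11 = \frac{27}{40} \cdot 11 = \frac{297}{40}$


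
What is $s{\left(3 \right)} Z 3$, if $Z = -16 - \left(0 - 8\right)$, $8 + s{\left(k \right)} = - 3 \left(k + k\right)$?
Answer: $624$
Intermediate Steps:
$s{\left(k \right)} = -8 - 6 k$ ($s{\left(k \right)} = -8 - 3 \left(k + k\right) = -8 - 3 \cdot 2 k = -8 - 6 k$)
$Z = -8$ ($Z = -16 - \left(0 - 8\right) = -16 - -8 = -16 + 8 = -8$)
$s{\left(3 \right)} Z 3 = \left(-8 - 18\right) \left(-8\right) 3 = \left(-26\right) \left(-8\right) 3 = 208 \cdot 3 = 624$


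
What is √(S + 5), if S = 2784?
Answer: √2789 ≈ 52.811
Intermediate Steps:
√(S + 5) = √(2784 + 5) = √2789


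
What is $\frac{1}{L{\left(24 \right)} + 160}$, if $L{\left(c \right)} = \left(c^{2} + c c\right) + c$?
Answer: $\frac{1}{1336} \approx 0.0007485$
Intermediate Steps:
$L{\left(c \right)} = c + 2 c^{2}$ ($L{\left(c \right)} = \left(c^{2} + c^{2}\right) + c = 2 c^{2} + c = c + 2 c^{2}$)
$\frac{1}{L{\left(24 \right)} + 160} = \frac{1}{24 \left(1 + 2 \cdot 24\right) + 160} = \frac{1}{24 \left(1 + 48\right) + 160} = \frac{1}{24 \cdot 49 + 160} = \frac{1}{1176 + 160} = \frac{1}{1336}$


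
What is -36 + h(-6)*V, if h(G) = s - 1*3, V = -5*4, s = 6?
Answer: -96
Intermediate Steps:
V = -20
h(G) = 3 (h(G) = 6 - 1*3 = 6 - 3 = 3)
-36 + h(-6)*V = -36 + 3*(-20) = -36 - 60 = -96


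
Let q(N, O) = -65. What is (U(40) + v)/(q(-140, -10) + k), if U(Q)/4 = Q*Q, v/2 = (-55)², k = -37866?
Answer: -150/457 ≈ -0.32823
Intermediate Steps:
v = 6050 (v = 2*(-55)² = 2*3025 = 6050)
U(Q) = 4*Q² (U(Q) = 4*(Q*Q) = 4*Q²)
(U(40) + v)/(q(-140, -10) + k) = (4*40² + 6050)/(-65 - 37866) = (4*1600 + 6050)/(-37931) = (6400 + 6050)*(-1/37931) = 12450*(-1/37931) = -150/457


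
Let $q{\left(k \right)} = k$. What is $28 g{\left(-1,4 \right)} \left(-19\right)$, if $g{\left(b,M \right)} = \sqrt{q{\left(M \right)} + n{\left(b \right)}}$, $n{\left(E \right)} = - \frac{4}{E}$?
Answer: $- 1064 \sqrt{2} \approx -1504.7$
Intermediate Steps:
$g{\left(b,M \right)} = \sqrt{M - \frac{4}{b}}$
$28 g{\left(-1,4 \right)} \left(-19\right) = 28 \sqrt{4 - \frac{4}{-1}} \left(-19\right) = 28 \sqrt{4 - -4} \left(-19\right) = 28 \sqrt{4 + 4} \left(-19\right) = 28 \sqrt{8} \left(-19\right) = 28 \cdot 2 \sqrt{2} \left(-19\right) = 56 \sqrt{2} \left(-19\right) = - 1064 \sqrt{2}$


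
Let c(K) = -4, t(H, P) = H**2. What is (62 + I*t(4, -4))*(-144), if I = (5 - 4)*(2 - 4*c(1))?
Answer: -50400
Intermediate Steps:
I = 18 (I = (5 - 4)*(2 - 4*(-4)) = 1*(2 + 16) = 1*18 = 18)
(62 + I*t(4, -4))*(-144) = (62 + 18*4**2)*(-144) = (62 + 18*16)*(-144) = (62 + 288)*(-144) = 350*(-144) = -50400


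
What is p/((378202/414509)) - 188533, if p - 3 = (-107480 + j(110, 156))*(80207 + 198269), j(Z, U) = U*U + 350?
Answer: -9557049643379635/378202 ≈ -2.5270e+10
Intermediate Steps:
j(Z, U) = 350 + U**2 (j(Z, U) = U**2 + 350 = 350 + U**2)
p = -23056141941 (p = 3 + (-107480 + (350 + 156**2))*(80207 + 198269) = 3 + (-107480 + (350 + 24336))*278476 = 3 + (-107480 + 24686)*278476 = 3 - 82794*278476 = 3 - 23056141944 = -23056141941)
p/((378202/414509)) - 188533 = -23056141941/(378202/414509) - 188533 = -23056141941/(378202*(1/414509)) - 188533 = -23056141941/378202/414509 - 188533 = -23056141941*414509/378202 - 188533 = -9556978339821969/378202 - 188533 = -9557049643379635/378202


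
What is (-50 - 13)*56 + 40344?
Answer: 36816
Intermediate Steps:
(-50 - 13)*56 + 40344 = -63*56 + 40344 = -3528 + 40344 = 36816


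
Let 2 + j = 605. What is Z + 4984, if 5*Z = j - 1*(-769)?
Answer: 26292/5 ≈ 5258.4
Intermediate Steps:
j = 603 (j = -2 + 605 = 603)
Z = 1372/5 (Z = (603 - 1*(-769))/5 = (603 + 769)/5 = (1/5)*1372 = 1372/5 ≈ 274.40)
Z + 4984 = 1372/5 + 4984 = 26292/5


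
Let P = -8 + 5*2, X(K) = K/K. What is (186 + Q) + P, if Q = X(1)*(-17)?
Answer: 171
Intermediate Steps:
X(K) = 1
P = 2 (P = -8 + 10 = 2)
Q = -17 (Q = 1*(-17) = -17)
(186 + Q) + P = (186 - 17) + 2 = 169 + 2 = 171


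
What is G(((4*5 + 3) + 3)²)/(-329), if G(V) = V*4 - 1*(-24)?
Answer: -2728/329 ≈ -8.2918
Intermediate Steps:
G(V) = 24 + 4*V (G(V) = 4*V + 24 = 24 + 4*V)
G(((4*5 + 3) + 3)²)/(-329) = (24 + 4*((4*5 + 3) + 3)²)/(-329) = (24 + 4*((20 + 3) + 3)²)*(-1/329) = (24 + 4*(23 + 3)²)*(-1/329) = (24 + 4*26²)*(-1/329) = (24 + 4*676)*(-1/329) = (24 + 2704)*(-1/329) = 2728*(-1/329) = -2728/329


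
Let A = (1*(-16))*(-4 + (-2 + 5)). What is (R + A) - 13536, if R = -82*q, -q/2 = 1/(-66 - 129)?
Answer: -2636564/195 ≈ -13521.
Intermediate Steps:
q = 2/195 (q = -2/(-66 - 129) = -2/(-195) = -2*(-1/195) = 2/195 ≈ 0.010256)
A = 16 (A = -16*(-4 + 3) = -16*(-1) = 16)
R = -164/195 (R = -82*2/195 = -164/195 ≈ -0.84103)
(R + A) - 13536 = (-164/195 + 16) - 13536 = 2956/195 - 13536 = -2636564/195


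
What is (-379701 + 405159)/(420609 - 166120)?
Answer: 25458/254489 ≈ 0.10004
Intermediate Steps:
(-379701 + 405159)/(420609 - 166120) = 25458/254489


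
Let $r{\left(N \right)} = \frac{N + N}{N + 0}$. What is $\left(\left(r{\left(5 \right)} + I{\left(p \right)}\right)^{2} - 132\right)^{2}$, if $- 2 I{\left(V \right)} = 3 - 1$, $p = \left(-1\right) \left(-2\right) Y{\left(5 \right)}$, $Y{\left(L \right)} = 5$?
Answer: $17161$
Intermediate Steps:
$p = 10$ ($p = \left(-1\right) \left(-2\right) 5 = 2 \cdot 5 = 10$)
$r{\left(N \right)} = 2$ ($r{\left(N \right)} = \frac{2 N}{N} = 2$)
$I{\left(V \right)} = -1$ ($I{\left(V \right)} = - \frac{3 - 1}{2} = \left(- \frac{1}{2}\right) 2 = -1$)
$\left(\left(r{\left(5 \right)} + I{\left(p \right)}\right)^{2} - 132\right)^{2} = \left(\left(2 - 1\right)^{2} - 132\right)^{2} = \left(1^{2} - 132\right)^{2} = \left(1 - 132\right)^{2} = \left(-131\right)^{2} = 17161$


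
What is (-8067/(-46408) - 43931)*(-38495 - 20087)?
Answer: 59716785507271/23204 ≈ 2.5736e+9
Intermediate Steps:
(-8067/(-46408) - 43931)*(-38495 - 20087) = (-8067*(-1/46408) - 43931)*(-58582) = (8067/46408 - 43931)*(-58582) = -2038741781/46408*(-58582) = 59716785507271/23204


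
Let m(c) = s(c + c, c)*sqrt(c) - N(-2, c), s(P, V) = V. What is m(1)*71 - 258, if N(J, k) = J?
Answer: -45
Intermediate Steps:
m(c) = 2 + c**(3/2) (m(c) = c*sqrt(c) - 1*(-2) = c**(3/2) + 2 = 2 + c**(3/2))
m(1)*71 - 258 = (2 + 1**(3/2))*71 - 258 = (2 + 1)*71 - 258 = 3*71 - 258 = 213 - 258 = -45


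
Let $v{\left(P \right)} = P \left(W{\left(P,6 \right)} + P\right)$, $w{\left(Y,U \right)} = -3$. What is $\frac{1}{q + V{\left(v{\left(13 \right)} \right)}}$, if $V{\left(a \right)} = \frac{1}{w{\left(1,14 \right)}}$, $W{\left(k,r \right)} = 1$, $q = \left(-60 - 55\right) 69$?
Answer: $- \frac{3}{23806} \approx -0.00012602$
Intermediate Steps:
$q = -7935$ ($q = \left(-115\right) 69 = -7935$)
$v{\left(P \right)} = P \left(1 + P\right)$
$V{\left(a \right)} = - \frac{1}{3}$ ($V{\left(a \right)} = \frac{1}{-3} = - \frac{1}{3}$)
$\frac{1}{q + V{\left(v{\left(13 \right)} \right)}} = \frac{1}{-7935 - \frac{1}{3}} = \frac{1}{- \frac{23806}{3}} = - \frac{3}{23806}$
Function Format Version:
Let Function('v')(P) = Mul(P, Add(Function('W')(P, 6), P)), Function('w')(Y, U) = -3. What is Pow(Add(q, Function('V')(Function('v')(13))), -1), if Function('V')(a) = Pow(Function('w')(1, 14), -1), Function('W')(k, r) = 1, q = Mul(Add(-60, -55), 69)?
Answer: Rational(-3, 23806) ≈ -0.00012602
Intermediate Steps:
q = -7935 (q = Mul(-115, 69) = -7935)
Function('v')(P) = Mul(P, Add(1, P))
Function('V')(a) = Rational(-1, 3) (Function('V')(a) = Pow(-3, -1) = Rational(-1, 3))
Pow(Add(q, Function('V')(Function('v')(13))), -1) = Pow(Add(-7935, Rational(-1, 3)), -1) = Pow(Rational(-23806, 3), -1) = Rational(-3, 23806)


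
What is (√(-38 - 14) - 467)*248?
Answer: -115816 + 496*I*√13 ≈ -1.1582e+5 + 1788.4*I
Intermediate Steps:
(√(-38 - 14) - 467)*248 = (√(-52) - 467)*248 = (2*I*√13 - 467)*248 = (-467 + 2*I*√13)*248 = -115816 + 496*I*√13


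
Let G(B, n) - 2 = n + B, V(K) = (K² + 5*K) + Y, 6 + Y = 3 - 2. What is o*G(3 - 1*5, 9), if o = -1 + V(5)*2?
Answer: 801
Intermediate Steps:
Y = -5 (Y = -6 + (3 - 2) = -6 + 1 = -5)
V(K) = -5 + K² + 5*K (V(K) = (K² + 5*K) - 5 = -5 + K² + 5*K)
G(B, n) = 2 + B + n (G(B, n) = 2 + (n + B) = 2 + (B + n) = 2 + B + n)
o = 89 (o = -1 + (-5 + 5² + 5*5)*2 = -1 + (-5 + 25 + 25)*2 = -1 + 45*2 = -1 + 90 = 89)
o*G(3 - 1*5, 9) = 89*(2 + (3 - 1*5) + 9) = 89*(2 + (3 - 5) + 9) = 89*(2 - 2 + 9) = 89*9 = 801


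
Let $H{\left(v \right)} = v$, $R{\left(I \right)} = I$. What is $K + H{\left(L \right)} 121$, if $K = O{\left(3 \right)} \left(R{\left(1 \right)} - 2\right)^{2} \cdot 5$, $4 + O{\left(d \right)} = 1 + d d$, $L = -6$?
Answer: $-696$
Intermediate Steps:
$O{\left(d \right)} = -3 + d^{2}$ ($O{\left(d \right)} = -4 + \left(1 + d d\right) = -4 + \left(1 + d^{2}\right) = -3 + d^{2}$)
$K = 30$ ($K = \left(-3 + 3^{2}\right) \left(1 - 2\right)^{2} \cdot 5 = \left(-3 + 9\right) \left(-1\right)^{2} \cdot 5 = 6 \cdot 1 \cdot 5 = 6 \cdot 5 = 30$)
$K + H{\left(L \right)} 121 = 30 - 726 = -696$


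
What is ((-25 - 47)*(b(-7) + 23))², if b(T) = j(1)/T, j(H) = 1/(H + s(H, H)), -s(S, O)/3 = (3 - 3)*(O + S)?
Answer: 132710400/49 ≈ 2.7084e+6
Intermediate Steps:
s(S, O) = 0 (s(S, O) = -3*(3 - 3)*(O + S) = -0*(O + S) = -3*0 = 0)
j(H) = 1/H (j(H) = 1/(H + 0) = 1/H)
b(T) = 1/T (b(T) = 1/(1*T) = 1/T)
((-25 - 47)*(b(-7) + 23))² = ((-25 - 47)*(1/(-7) + 23))² = (-72*(-⅐ + 23))² = (-72*160/7)² = (-11520/7)² = 132710400/49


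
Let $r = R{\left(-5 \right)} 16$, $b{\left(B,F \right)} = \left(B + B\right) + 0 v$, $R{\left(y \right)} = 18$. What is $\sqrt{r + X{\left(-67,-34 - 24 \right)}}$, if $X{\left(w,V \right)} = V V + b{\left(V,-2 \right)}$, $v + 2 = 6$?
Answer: $4 \sqrt{221} \approx 59.464$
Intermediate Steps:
$v = 4$ ($v = -2 + 6 = 4$)
$b{\left(B,F \right)} = 2 B$ ($b{\left(B,F \right)} = \left(B + B\right) + 0 \cdot 4 = 2 B + 0 = 2 B$)
$r = 288$ ($r = 18 \cdot 16 = 288$)
$X{\left(w,V \right)} = V^{2} + 2 V$ ($X{\left(w,V \right)} = V V + 2 V = V^{2} + 2 V$)
$\sqrt{r + X{\left(-67,-34 - 24 \right)}} = \sqrt{288 + \left(-34 - 24\right) \left(2 - 58\right)} = \sqrt{288 - 58 \left(2 - 58\right)} = \sqrt{288 - -3248} = \sqrt{288 + 3248} = \sqrt{3536} = 4 \sqrt{221}$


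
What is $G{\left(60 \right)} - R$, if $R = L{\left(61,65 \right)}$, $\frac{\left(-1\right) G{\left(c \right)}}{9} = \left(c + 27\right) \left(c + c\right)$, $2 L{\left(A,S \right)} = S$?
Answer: $- \frac{187985}{2} \approx -93993.0$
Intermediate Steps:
$L{\left(A,S \right)} = \frac{S}{2}$
$G{\left(c \right)} = - 18 c \left(27 + c\right)$ ($G{\left(c \right)} = - 9 \left(c + 27\right) \left(c + c\right) = - 9 \left(27 + c\right) 2 c = - 9 \cdot 2 c \left(27 + c\right) = - 18 c \left(27 + c\right)$)
$R = \frac{65}{2}$ ($R = \frac{1}{2} \cdot 65 = \frac{65}{2} \approx 32.5$)
$G{\left(60 \right)} - R = \left(-18\right) 60 \left(27 + 60\right) - \frac{65}{2} = \left(-18\right) 60 \cdot 87 - \frac{65}{2} = -93960 - \frac{65}{2} = - \frac{187985}{2}$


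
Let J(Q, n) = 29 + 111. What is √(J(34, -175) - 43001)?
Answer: I*√42861 ≈ 207.03*I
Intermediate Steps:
J(Q, n) = 140
√(J(34, -175) - 43001) = √(140 - 43001) = √(-42861) = I*√42861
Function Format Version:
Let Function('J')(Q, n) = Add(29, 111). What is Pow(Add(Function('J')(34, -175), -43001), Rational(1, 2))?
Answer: Mul(I, Pow(42861, Rational(1, 2))) ≈ Mul(207.03, I)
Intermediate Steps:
Function('J')(Q, n) = 140
Pow(Add(Function('J')(34, -175), -43001), Rational(1, 2)) = Pow(Add(140, -43001), Rational(1, 2)) = Pow(-42861, Rational(1, 2)) = Mul(I, Pow(42861, Rational(1, 2)))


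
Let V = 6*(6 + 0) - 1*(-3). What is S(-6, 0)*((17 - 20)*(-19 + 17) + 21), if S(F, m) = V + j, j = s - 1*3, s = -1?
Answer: 945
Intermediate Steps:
V = 39 (V = 6*6 + 3 = 36 + 3 = 39)
j = -4 (j = -1 - 1*3 = -1 - 3 = -4)
S(F, m) = 35 (S(F, m) = 39 - 4 = 35)
S(-6, 0)*((17 - 20)*(-19 + 17) + 21) = 35*((17 - 20)*(-19 + 17) + 21) = 35*(-3*(-2) + 21) = 35*(6 + 21) = 35*27 = 945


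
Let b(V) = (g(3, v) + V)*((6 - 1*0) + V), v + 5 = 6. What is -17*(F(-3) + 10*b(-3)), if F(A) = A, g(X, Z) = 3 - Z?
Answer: 561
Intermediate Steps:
v = 1 (v = -5 + 6 = 1)
b(V) = (2 + V)*(6 + V) (b(V) = ((3 - 1*1) + V)*((6 - 1*0) + V) = ((3 - 1) + V)*((6 + 0) + V) = (2 + V)*(6 + V))
-17*(F(-3) + 10*b(-3)) = -17*(-3 + 10*(12 + (-3)² + 8*(-3))) = -17*(-3 + 10*(12 + 9 - 24)) = -17*(-3 + 10*(-3)) = -17*(-3 - 30) = -17*(-33) = 561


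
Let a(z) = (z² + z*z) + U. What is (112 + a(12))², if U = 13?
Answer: 170569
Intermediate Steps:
a(z) = 13 + 2*z² (a(z) = (z² + z*z) + 13 = (z² + z²) + 13 = 2*z² + 13 = 13 + 2*z²)
(112 + a(12))² = (112 + (13 + 2*12²))² = (112 + (13 + 2*144))² = (112 + (13 + 288))² = (112 + 301)² = 413² = 170569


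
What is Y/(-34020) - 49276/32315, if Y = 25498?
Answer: -250033739/109935630 ≈ -2.2744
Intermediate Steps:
Y/(-34020) - 49276/32315 = 25498/(-34020) - 49276/32315 = 25498*(-1/34020) - 49276*1/32315 = -12749/17010 - 49276/32315 = -250033739/109935630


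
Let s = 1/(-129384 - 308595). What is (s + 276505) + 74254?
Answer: 153625076060/437979 ≈ 3.5076e+5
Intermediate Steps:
s = -1/437979 (s = 1/(-437979) = -1/437979 ≈ -2.2832e-6)
(s + 276505) + 74254 = (-1/437979 + 276505) + 74254 = 121103383394/437979 + 74254 = 153625076060/437979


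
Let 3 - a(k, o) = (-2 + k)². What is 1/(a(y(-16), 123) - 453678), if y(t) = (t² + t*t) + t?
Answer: -1/697711 ≈ -1.4333e-6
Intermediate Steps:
y(t) = t + 2*t² (y(t) = (t² + t²) + t = 2*t² + t = t + 2*t²)
a(k, o) = 3 - (-2 + k)²
1/(a(y(-16), 123) - 453678) = 1/((3 - (-2 - 16*(1 + 2*(-16)))²) - 453678) = 1/((3 - (-2 - 16*(1 - 32))²) - 453678) = 1/((3 - (-2 - 16*(-31))²) - 453678) = 1/((3 - (-2 + 496)²) - 453678) = 1/((3 - 1*494²) - 453678) = 1/((3 - 1*244036) - 453678) = 1/((3 - 244036) - 453678) = 1/(-244033 - 453678) = 1/(-697711) = -1/697711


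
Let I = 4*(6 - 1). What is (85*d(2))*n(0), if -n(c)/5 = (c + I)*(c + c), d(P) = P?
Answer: 0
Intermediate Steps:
I = 20 (I = 4*5 = 20)
n(c) = -10*c*(20 + c) (n(c) = -5*(c + 20)*(c + c) = -5*(20 + c)*2*c = -10*c*(20 + c))
(85*d(2))*n(0) = (85*2)*(-10*0*(20 + 0)) = 170*(-10*0*20) = 170*0 = 0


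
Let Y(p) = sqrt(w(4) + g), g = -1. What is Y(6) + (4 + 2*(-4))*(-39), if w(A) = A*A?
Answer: 156 + sqrt(15) ≈ 159.87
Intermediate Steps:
w(A) = A**2
Y(p) = sqrt(15) (Y(p) = sqrt(4**2 - 1) = sqrt(16 - 1) = sqrt(15))
Y(6) + (4 + 2*(-4))*(-39) = sqrt(15) + (4 + 2*(-4))*(-39) = sqrt(15) + (4 - 8)*(-39) = sqrt(15) - 4*(-39) = sqrt(15) + 156 = 156 + sqrt(15)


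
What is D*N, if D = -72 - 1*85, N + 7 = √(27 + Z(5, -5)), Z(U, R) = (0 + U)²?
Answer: 1099 - 314*√13 ≈ -33.143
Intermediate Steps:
Z(U, R) = U²
N = -7 + 2*√13 (N = -7 + √(27 + 5²) = -7 + √(27 + 25) = -7 + √52 = -7 + 2*√13 ≈ 0.21110)
D = -157 (D = -72 - 85 = -157)
D*N = -157*(-7 + 2*√13) = 1099 - 314*√13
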